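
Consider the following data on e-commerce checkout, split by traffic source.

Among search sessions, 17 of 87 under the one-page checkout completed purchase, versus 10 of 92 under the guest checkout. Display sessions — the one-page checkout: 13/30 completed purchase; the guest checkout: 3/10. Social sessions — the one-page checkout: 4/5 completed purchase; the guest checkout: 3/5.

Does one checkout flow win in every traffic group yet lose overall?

Search: the one-page checkout 17/87 = 19.5%, the guest checkout 10/92 = 10.9% → the one-page checkout
Display: the one-page checkout 13/30 = 43.3%, the guest checkout 3/10 = 30.0% → the one-page checkout
Social: the one-page checkout 4/5 = 80.0%, the guest checkout 3/5 = 60.0% → the one-page checkout
Overall: the one-page checkout 34/122 = 27.9%, the guest checkout 16/107 = 15.0% → the one-page checkout
The one-page checkout wins overall and in every traffic group — no reversal.

No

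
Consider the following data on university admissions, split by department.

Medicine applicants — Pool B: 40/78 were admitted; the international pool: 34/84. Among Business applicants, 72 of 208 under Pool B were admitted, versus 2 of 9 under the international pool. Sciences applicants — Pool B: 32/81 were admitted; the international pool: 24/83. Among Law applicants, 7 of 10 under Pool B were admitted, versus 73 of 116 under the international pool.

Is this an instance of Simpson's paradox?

Yes

Medicine: Pool B 40/78 = 51.3%, the international pool 34/84 = 40.5% → Pool B
Business: Pool B 72/208 = 34.6%, the international pool 2/9 = 22.2% → Pool B
Sciences: Pool B 32/81 = 39.5%, the international pool 24/83 = 28.9% → Pool B
Law: Pool B 7/10 = 70.0%, the international pool 73/116 = 62.9% → Pool B
Overall: Pool B 151/377 = 40.1%, the international pool 133/292 = 45.5% → the international pool
Pool B wins each department group but the international pool wins overall — the comparison reverses. Pool B's applicants skew toward Business, which has a lower base rate.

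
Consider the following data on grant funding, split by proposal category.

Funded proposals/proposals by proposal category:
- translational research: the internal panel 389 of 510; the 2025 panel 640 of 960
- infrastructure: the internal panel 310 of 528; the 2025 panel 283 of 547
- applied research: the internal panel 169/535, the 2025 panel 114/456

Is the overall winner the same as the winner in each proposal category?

Translational research: the internal panel 389/510 = 76.3%, the 2025 panel 640/960 = 66.7% → the internal panel
Infrastructure: the internal panel 310/528 = 58.7%, the 2025 panel 283/547 = 51.7% → the internal panel
Applied research: the internal panel 169/535 = 31.6%, the 2025 panel 114/456 = 25.0% → the internal panel
Overall: the internal panel 868/1573 = 55.2%, the 2025 panel 1037/1963 = 52.8% → the internal panel
The internal panel wins overall and in every proposal group — no reversal.

Yes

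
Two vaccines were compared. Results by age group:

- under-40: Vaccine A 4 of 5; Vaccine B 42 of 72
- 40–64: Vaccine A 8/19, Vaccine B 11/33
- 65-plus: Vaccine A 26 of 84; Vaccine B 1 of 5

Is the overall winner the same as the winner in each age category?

No

Under-40: Vaccine A 4/5 = 80.0%, Vaccine B 42/72 = 58.3% → Vaccine A
40–64: Vaccine A 8/19 = 42.1%, Vaccine B 11/33 = 33.3% → Vaccine A
65-plus: Vaccine A 26/84 = 31.0%, Vaccine B 1/5 = 20.0% → Vaccine A
Overall: Vaccine A 38/108 = 35.2%, Vaccine B 54/110 = 49.1% → Vaccine B
Vaccine A wins each age group but Vaccine B wins overall — the comparison reverses. Vaccine A's recipients skew toward 65-plus, which has a lower base rate.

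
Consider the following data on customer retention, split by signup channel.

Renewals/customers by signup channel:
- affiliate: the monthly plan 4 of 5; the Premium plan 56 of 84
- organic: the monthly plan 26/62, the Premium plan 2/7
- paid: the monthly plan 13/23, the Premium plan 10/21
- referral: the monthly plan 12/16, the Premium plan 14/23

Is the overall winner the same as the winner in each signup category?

Affiliate: the monthly plan 4/5 = 80.0%, the Premium plan 56/84 = 66.7% → the monthly plan
Organic: the monthly plan 26/62 = 41.9%, the Premium plan 2/7 = 28.6% → the monthly plan
Paid: the monthly plan 13/23 = 56.5%, the Premium plan 10/21 = 47.6% → the monthly plan
Referral: the monthly plan 12/16 = 75.0%, the Premium plan 14/23 = 60.9% → the monthly plan
Overall: the monthly plan 55/106 = 51.9%, the Premium plan 82/135 = 60.7% → the Premium plan
The monthly plan wins each signup group but the Premium plan wins overall — the comparison reverses. The monthly plan's customers skew toward organic, which has a lower base rate.

No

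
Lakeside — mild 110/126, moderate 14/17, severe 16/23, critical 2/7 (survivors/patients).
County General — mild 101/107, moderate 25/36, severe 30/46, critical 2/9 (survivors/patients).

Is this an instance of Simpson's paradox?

No

Mild: Lakeside 110/126 = 87.3%, County General 101/107 = 94.4% → County General
Moderate: Lakeside 14/17 = 82.4%, County General 25/36 = 69.4% → Lakeside
Severe: Lakeside 16/23 = 69.6%, County General 30/46 = 65.2% → Lakeside
Critical: Lakeside 2/7 = 28.6%, County General 2/9 = 22.2% → Lakeside
Overall: Lakeside 142/173 = 82.1%, County General 158/198 = 79.8% → Lakeside
Neither sweeps: Lakeside wins 3 of 4 groups, County General wins 1. Lakeside wins overall but not every group — no Simpson reversal.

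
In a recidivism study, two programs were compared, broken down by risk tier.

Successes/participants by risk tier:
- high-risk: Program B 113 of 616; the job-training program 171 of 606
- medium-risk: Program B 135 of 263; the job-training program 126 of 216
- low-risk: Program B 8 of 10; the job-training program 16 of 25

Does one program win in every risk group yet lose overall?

High-risk: Program B 113/616 = 18.3%, the job-training program 171/606 = 28.2% → the job-training program
Medium-risk: Program B 135/263 = 51.3%, the job-training program 126/216 = 58.3% → the job-training program
Low-risk: Program B 8/10 = 80.0%, the job-training program 16/25 = 64.0% → Program B
Overall: Program B 256/889 = 28.8%, the job-training program 313/847 = 37.0% → the job-training program
Neither sweeps: Program B wins 1 of 3 groups, the job-training program wins 2. The job-training program wins overall but not every group — no Simpson reversal.

No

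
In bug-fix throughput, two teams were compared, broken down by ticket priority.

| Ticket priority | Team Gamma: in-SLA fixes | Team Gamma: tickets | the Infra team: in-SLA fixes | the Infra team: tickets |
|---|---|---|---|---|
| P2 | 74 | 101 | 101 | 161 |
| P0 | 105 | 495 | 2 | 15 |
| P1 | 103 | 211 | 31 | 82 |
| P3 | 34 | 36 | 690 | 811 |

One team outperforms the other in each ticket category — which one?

Team Gamma

P2: Team Gamma 74/101 = 73.3%, the Infra team 101/161 = 62.7% → Team Gamma
P0: Team Gamma 105/495 = 21.2%, the Infra team 2/15 = 13.3% → Team Gamma
P1: Team Gamma 103/211 = 48.8%, the Infra team 31/82 = 37.8% → Team Gamma
P3: Team Gamma 34/36 = 94.4%, the Infra team 690/811 = 85.1% → Team Gamma
Team Gamma has the higher rate in all 4 groups.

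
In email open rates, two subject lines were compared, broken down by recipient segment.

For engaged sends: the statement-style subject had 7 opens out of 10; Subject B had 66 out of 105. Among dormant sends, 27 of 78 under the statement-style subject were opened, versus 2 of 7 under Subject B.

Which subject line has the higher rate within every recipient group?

the statement-style subject

Engaged: the statement-style subject 7/10 = 70.0%, Subject B 66/105 = 62.9% → the statement-style subject
Dormant: the statement-style subject 27/78 = 34.6%, Subject B 2/7 = 28.6% → the statement-style subject
The statement-style subject has the higher rate in both groups.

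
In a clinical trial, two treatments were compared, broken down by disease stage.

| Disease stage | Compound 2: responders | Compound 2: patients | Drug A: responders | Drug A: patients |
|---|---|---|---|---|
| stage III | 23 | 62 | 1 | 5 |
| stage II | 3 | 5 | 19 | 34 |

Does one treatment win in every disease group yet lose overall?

Stage III: Compound 2 23/62 = 37.1%, Drug A 1/5 = 20.0% → Compound 2
Stage II: Compound 2 3/5 = 60.0%, Drug A 19/34 = 55.9% → Compound 2
Overall: Compound 2 26/67 = 38.8%, Drug A 20/39 = 51.3% → Drug A
Compound 2 wins each disease group but Drug A wins overall — the comparison reverses. Compound 2's patients skew toward stage III, which has a lower base rate.

Yes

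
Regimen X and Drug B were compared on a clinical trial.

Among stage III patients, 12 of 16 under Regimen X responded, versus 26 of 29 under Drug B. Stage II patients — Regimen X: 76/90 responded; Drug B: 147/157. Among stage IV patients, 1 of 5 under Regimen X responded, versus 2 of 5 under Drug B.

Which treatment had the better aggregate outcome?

Stage III: Regimen X 12/16 = 75.0%, Drug B 26/29 = 89.7% → Drug B
Stage II: Regimen X 76/90 = 84.4%, Drug B 147/157 = 93.6% → Drug B
Stage IV: Regimen X 1/5 = 20.0%, Drug B 2/5 = 40.0% → Drug B
Overall: Regimen X 89/111 = 80.2%, Drug B 175/191 = 91.6% → Drug B

Drug B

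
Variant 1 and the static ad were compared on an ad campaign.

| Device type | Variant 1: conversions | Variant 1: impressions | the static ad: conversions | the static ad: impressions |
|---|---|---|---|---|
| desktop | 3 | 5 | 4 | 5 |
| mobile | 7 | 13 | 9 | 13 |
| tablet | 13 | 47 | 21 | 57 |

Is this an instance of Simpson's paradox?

No

Desktop: Variant 1 3/5 = 60.0%, the static ad 4/5 = 80.0% → the static ad
Mobile: Variant 1 7/13 = 53.8%, the static ad 9/13 = 69.2% → the static ad
Tablet: Variant 1 13/47 = 27.7%, the static ad 21/57 = 36.8% → the static ad
Overall: Variant 1 23/65 = 35.4%, the static ad 34/75 = 45.3% → the static ad
The static ad wins overall and in every device group — no reversal.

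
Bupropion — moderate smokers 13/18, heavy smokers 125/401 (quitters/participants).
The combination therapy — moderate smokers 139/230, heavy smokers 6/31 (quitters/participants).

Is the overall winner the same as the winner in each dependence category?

Moderate smokers: bupropion 13/18 = 72.2%, the combination therapy 139/230 = 60.4% → bupropion
Heavy smokers: bupropion 125/401 = 31.2%, the combination therapy 6/31 = 19.4% → bupropion
Overall: bupropion 138/419 = 32.9%, the combination therapy 145/261 = 55.6% → the combination therapy
Bupropion wins each dependence group but the combination therapy wins overall — the comparison reverses. Bupropion's participants skew toward heavy smokers, which has a lower base rate.

No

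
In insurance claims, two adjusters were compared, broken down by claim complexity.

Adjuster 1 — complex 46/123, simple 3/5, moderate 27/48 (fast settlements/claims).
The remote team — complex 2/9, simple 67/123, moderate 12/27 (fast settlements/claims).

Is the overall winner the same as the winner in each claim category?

No

Complex: Adjuster 1 46/123 = 37.4%, the remote team 2/9 = 22.2% → Adjuster 1
Simple: Adjuster 1 3/5 = 60.0%, the remote team 67/123 = 54.5% → Adjuster 1
Moderate: Adjuster 1 27/48 = 56.2%, the remote team 12/27 = 44.4% → Adjuster 1
Overall: Adjuster 1 76/176 = 43.2%, the remote team 81/159 = 50.9% → the remote team
Adjuster 1 wins each claim group but the remote team wins overall — the comparison reverses. Adjuster 1's claims skew toward complex, which has a lower base rate.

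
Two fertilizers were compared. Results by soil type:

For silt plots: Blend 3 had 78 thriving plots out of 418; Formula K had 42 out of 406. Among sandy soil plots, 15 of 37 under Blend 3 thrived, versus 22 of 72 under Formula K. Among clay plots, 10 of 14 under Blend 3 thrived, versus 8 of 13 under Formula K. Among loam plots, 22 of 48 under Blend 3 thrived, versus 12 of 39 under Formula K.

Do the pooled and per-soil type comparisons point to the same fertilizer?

Yes

Silt: Blend 3 78/418 = 18.7%, Formula K 42/406 = 10.3% → Blend 3
Sandy soil: Blend 3 15/37 = 40.5%, Formula K 22/72 = 30.6% → Blend 3
Clay: Blend 3 10/14 = 71.4%, Formula K 8/13 = 61.5% → Blend 3
Loam: Blend 3 22/48 = 45.8%, Formula K 12/39 = 30.8% → Blend 3
Overall: Blend 3 125/517 = 24.2%, Formula K 84/530 = 15.8% → Blend 3
Blend 3 wins overall and in every soil group — no reversal.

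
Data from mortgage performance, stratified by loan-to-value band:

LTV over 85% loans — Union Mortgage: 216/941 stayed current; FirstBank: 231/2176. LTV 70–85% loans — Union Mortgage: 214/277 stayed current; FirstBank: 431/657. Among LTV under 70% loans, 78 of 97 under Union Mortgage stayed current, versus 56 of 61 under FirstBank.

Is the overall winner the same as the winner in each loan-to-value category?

No

LTV over 85%: Union Mortgage 216/941 = 23.0%, FirstBank 231/2176 = 10.6% → Union Mortgage
LTV 70–85%: Union Mortgage 214/277 = 77.3%, FirstBank 431/657 = 65.6% → Union Mortgage
LTV under 70%: Union Mortgage 78/97 = 80.4%, FirstBank 56/61 = 91.8% → FirstBank
Overall: Union Mortgage 508/1315 = 38.6%, FirstBank 718/2894 = 24.8% → Union Mortgage
Neither sweeps: Union Mortgage wins 2 of 3 groups, FirstBank wins 1. Union Mortgage wins overall but not every group — no Simpson reversal.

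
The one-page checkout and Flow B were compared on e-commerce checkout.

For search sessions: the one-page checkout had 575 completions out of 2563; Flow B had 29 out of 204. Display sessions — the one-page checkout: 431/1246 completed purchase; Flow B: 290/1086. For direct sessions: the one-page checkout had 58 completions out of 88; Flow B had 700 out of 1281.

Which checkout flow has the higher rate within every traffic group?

the one-page checkout

Search: the one-page checkout 575/2563 = 22.4%, Flow B 29/204 = 14.2% → the one-page checkout
Display: the one-page checkout 431/1246 = 34.6%, Flow B 290/1086 = 26.7% → the one-page checkout
Direct: the one-page checkout 58/88 = 65.9%, Flow B 700/1281 = 54.6% → the one-page checkout
The one-page checkout has the higher rate in all 3 groups.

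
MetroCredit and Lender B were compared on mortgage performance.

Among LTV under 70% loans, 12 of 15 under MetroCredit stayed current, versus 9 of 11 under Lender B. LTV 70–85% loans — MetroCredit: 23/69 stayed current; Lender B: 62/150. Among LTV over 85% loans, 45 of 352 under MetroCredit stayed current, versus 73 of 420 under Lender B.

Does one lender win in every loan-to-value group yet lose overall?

No

LTV under 70%: MetroCredit 12/15 = 80.0%, Lender B 9/11 = 81.8% → Lender B
LTV 70–85%: MetroCredit 23/69 = 33.3%, Lender B 62/150 = 41.3% → Lender B
LTV over 85%: MetroCredit 45/352 = 12.8%, Lender B 73/420 = 17.4% → Lender B
Overall: MetroCredit 80/436 = 18.3%, Lender B 144/581 = 24.8% → Lender B
Lender B wins overall and in every loan-to-value group — no reversal.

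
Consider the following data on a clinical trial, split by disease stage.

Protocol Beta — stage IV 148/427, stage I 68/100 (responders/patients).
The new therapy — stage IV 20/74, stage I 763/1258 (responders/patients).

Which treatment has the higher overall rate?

Stage IV: Protocol Beta 148/427 = 34.7%, the new therapy 20/74 = 27.0% → Protocol Beta
Stage I: Protocol Beta 68/100 = 68.0%, the new therapy 763/1258 = 60.7% → Protocol Beta
Overall: Protocol Beta 216/527 = 41.0%, the new therapy 783/1332 = 58.8% → the new therapy
(Protocol Beta wins every disease group but the new therapy wins overall — Protocol Beta's patients skew toward the low-rate stage IV group.)

the new therapy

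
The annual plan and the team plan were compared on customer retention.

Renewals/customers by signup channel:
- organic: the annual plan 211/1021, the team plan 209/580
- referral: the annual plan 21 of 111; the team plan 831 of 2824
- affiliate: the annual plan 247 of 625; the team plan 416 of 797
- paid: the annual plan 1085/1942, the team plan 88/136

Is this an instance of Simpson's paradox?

Yes

Organic: the annual plan 211/1021 = 20.7%, the team plan 209/580 = 36.0% → the team plan
Referral: the annual plan 21/111 = 18.9%, the team plan 831/2824 = 29.4% → the team plan
Affiliate: the annual plan 247/625 = 39.5%, the team plan 416/797 = 52.2% → the team plan
Paid: the annual plan 1085/1942 = 55.9%, the team plan 88/136 = 64.7% → the team plan
Overall: the annual plan 1564/3699 = 42.3%, the team plan 1544/4337 = 35.6% → the annual plan
The team plan wins each signup group but the annual plan wins overall — the comparison reverses. The team plan's customers skew toward referral, which has a lower base rate.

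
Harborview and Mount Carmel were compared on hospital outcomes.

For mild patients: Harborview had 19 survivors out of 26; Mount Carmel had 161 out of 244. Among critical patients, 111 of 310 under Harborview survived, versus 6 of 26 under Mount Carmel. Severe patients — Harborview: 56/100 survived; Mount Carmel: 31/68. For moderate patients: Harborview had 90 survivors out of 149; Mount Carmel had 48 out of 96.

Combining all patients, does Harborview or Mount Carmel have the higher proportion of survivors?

Mild: Harborview 19/26 = 73.1%, Mount Carmel 161/244 = 66.0% → Harborview
Critical: Harborview 111/310 = 35.8%, Mount Carmel 6/26 = 23.1% → Harborview
Severe: Harborview 56/100 = 56.0%, Mount Carmel 31/68 = 45.6% → Harborview
Moderate: Harborview 90/149 = 60.4%, Mount Carmel 48/96 = 50.0% → Harborview
Overall: Harborview 276/585 = 47.2%, Mount Carmel 246/434 = 56.7% → Mount Carmel
(Harborview wins every case group but Mount Carmel wins overall — Harborview's patients skew toward the low-rate critical group.)

Mount Carmel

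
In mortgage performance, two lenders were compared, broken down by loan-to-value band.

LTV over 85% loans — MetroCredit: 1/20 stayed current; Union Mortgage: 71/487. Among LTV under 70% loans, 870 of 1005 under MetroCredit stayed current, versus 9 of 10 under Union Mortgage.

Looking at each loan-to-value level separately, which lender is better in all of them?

LTV over 85%: MetroCredit 1/20 = 5.0%, Union Mortgage 71/487 = 14.6% → Union Mortgage
LTV under 70%: MetroCredit 870/1005 = 86.6%, Union Mortgage 9/10 = 90.0% → Union Mortgage
Union Mortgage has the higher rate in both groups.

Union Mortgage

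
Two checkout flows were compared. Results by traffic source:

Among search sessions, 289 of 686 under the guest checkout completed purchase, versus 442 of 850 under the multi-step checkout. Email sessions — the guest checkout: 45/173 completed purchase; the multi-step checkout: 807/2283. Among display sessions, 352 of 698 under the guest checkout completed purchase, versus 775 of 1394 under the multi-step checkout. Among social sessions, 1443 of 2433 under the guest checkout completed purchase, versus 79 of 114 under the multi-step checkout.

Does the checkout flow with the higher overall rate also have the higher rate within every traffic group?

Search: the guest checkout 289/686 = 42.1%, the multi-step checkout 442/850 = 52.0% → the multi-step checkout
Email: the guest checkout 45/173 = 26.0%, the multi-step checkout 807/2283 = 35.3% → the multi-step checkout
Display: the guest checkout 352/698 = 50.4%, the multi-step checkout 775/1394 = 55.6% → the multi-step checkout
Social: the guest checkout 1443/2433 = 59.3%, the multi-step checkout 79/114 = 69.3% → the multi-step checkout
Overall: the guest checkout 2129/3990 = 53.4%, the multi-step checkout 2103/4641 = 45.3% → the guest checkout
The multi-step checkout wins each traffic group but the guest checkout wins overall — the comparison reverses. The multi-step checkout's sessions skew toward email, which has a lower base rate.

No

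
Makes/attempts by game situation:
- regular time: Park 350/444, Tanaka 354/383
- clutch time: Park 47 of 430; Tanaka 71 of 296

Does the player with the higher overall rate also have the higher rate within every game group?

Regular time: Park 350/444 = 78.8%, Tanaka 354/383 = 92.4% → Tanaka
Clutch time: Park 47/430 = 10.9%, Tanaka 71/296 = 24.0% → Tanaka
Overall: Park 397/874 = 45.4%, Tanaka 425/679 = 62.6% → Tanaka
Tanaka wins overall and in every game group — no reversal.

Yes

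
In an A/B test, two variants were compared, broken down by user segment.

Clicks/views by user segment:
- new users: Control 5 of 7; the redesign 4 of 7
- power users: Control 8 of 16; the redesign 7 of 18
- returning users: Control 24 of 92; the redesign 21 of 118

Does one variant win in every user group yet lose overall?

No

New users: Control 5/7 = 71.4%, the redesign 4/7 = 57.1% → Control
Power users: Control 8/16 = 50.0%, the redesign 7/18 = 38.9% → Control
Returning users: Control 24/92 = 26.1%, the redesign 21/118 = 17.8% → Control
Overall: Control 37/115 = 32.2%, the redesign 32/143 = 22.4% → Control
Control wins overall and in every user group — no reversal.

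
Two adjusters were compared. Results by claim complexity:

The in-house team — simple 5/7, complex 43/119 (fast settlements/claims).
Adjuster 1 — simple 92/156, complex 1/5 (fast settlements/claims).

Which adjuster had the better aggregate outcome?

Adjuster 1

Simple: the in-house team 5/7 = 71.4%, Adjuster 1 92/156 = 59.0% → the in-house team
Complex: the in-house team 43/119 = 36.1%, Adjuster 1 1/5 = 20.0% → the in-house team
Overall: the in-house team 48/126 = 38.1%, Adjuster 1 93/161 = 57.8% → Adjuster 1
(The in-house team wins every claim group but Adjuster 1 wins overall — the in-house team's claims skew toward the low-rate complex group.)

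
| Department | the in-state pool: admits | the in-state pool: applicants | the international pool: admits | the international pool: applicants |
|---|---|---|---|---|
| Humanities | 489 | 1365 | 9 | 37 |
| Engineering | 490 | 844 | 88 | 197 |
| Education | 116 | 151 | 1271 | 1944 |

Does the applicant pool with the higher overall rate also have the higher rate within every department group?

Humanities: the in-state pool 489/1365 = 35.8%, the international pool 9/37 = 24.3% → the in-state pool
Engineering: the in-state pool 490/844 = 58.1%, the international pool 88/197 = 44.7% → the in-state pool
Education: the in-state pool 116/151 = 76.8%, the international pool 1271/1944 = 65.4% → the in-state pool
Overall: the in-state pool 1095/2360 = 46.4%, the international pool 1368/2178 = 62.8% → the international pool
The in-state pool wins each department group but the international pool wins overall — the comparison reverses. The in-state pool's applicants skew toward Humanities, which has a lower base rate.

No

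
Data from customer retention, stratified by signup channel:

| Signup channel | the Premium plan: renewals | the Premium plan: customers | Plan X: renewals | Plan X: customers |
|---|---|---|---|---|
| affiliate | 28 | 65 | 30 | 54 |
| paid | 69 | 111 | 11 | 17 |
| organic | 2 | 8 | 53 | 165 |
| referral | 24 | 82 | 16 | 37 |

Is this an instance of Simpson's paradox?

Yes

Affiliate: the Premium plan 28/65 = 43.1%, Plan X 30/54 = 55.6% → Plan X
Paid: the Premium plan 69/111 = 62.2%, Plan X 11/17 = 64.7% → Plan X
Organic: the Premium plan 2/8 = 25.0%, Plan X 53/165 = 32.1% → Plan X
Referral: the Premium plan 24/82 = 29.3%, Plan X 16/37 = 43.2% → Plan X
Overall: the Premium plan 123/266 = 46.2%, Plan X 110/273 = 40.3% → the Premium plan
Plan X wins each signup group but the Premium plan wins overall — the comparison reverses. Plan X's customers skew toward organic, which has a lower base rate.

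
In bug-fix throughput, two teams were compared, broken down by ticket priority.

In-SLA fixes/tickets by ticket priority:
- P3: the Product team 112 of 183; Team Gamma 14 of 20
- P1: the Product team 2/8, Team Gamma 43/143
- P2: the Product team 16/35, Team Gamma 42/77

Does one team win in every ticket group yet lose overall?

Yes

P3: the Product team 112/183 = 61.2%, Team Gamma 14/20 = 70.0% → Team Gamma
P1: the Product team 2/8 = 25.0%, Team Gamma 43/143 = 30.1% → Team Gamma
P2: the Product team 16/35 = 45.7%, Team Gamma 42/77 = 54.5% → Team Gamma
Overall: the Product team 130/226 = 57.5%, Team Gamma 99/240 = 41.2% → the Product team
Team Gamma wins each ticket group but the Product team wins overall — the comparison reverses. Team Gamma's tickets skew toward P1, which has a lower base rate.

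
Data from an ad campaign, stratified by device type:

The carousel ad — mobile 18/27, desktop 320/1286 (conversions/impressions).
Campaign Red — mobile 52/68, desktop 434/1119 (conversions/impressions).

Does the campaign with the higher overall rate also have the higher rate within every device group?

Mobile: the carousel ad 18/27 = 66.7%, Campaign Red 52/68 = 76.5% → Campaign Red
Desktop: the carousel ad 320/1286 = 24.9%, Campaign Red 434/1119 = 38.8% → Campaign Red
Overall: the carousel ad 338/1313 = 25.7%, Campaign Red 486/1187 = 40.9% → Campaign Red
Campaign Red wins overall and in every device group — no reversal.

Yes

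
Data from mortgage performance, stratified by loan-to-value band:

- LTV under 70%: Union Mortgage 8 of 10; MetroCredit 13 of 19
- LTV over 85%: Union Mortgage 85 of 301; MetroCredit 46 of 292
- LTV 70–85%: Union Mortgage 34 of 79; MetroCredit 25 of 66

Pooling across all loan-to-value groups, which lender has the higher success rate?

LTV under 70%: Union Mortgage 8/10 = 80.0%, MetroCredit 13/19 = 68.4% → Union Mortgage
LTV over 85%: Union Mortgage 85/301 = 28.2%, MetroCredit 46/292 = 15.8% → Union Mortgage
LTV 70–85%: Union Mortgage 34/79 = 43.0%, MetroCredit 25/66 = 37.9% → Union Mortgage
Overall: Union Mortgage 127/390 = 32.6%, MetroCredit 84/377 = 22.3% → Union Mortgage

Union Mortgage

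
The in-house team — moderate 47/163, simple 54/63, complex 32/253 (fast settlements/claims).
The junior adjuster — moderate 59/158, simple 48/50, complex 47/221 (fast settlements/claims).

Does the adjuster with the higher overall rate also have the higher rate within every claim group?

Moderate: the in-house team 47/163 = 28.8%, the junior adjuster 59/158 = 37.3% → the junior adjuster
Simple: the in-house team 54/63 = 85.7%, the junior adjuster 48/50 = 96.0% → the junior adjuster
Complex: the in-house team 32/253 = 12.6%, the junior adjuster 47/221 = 21.3% → the junior adjuster
Overall: the in-house team 133/479 = 27.8%, the junior adjuster 154/429 = 35.9% → the junior adjuster
The junior adjuster wins overall and in every claim group — no reversal.

Yes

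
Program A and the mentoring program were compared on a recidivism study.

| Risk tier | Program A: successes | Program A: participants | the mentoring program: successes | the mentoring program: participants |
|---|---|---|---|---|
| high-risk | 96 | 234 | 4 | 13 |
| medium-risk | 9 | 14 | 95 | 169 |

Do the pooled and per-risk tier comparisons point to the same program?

No

High-risk: Program A 96/234 = 41.0%, the mentoring program 4/13 = 30.8% → Program A
Medium-risk: Program A 9/14 = 64.3%, the mentoring program 95/169 = 56.2% → Program A
Overall: Program A 105/248 = 42.3%, the mentoring program 99/182 = 54.4% → the mentoring program
Program A wins each risk group but the mentoring program wins overall — the comparison reverses. Program A's participants skew toward high-risk, which has a lower base rate.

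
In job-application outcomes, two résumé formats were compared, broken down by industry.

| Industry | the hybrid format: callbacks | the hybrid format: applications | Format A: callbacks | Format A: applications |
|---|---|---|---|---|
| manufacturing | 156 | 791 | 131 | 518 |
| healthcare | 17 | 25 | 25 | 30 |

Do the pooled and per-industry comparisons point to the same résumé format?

Yes

Manufacturing: the hybrid format 156/791 = 19.7%, Format A 131/518 = 25.3% → Format A
Healthcare: the hybrid format 17/25 = 68.0%, Format A 25/30 = 83.3% → Format A
Overall: the hybrid format 173/816 = 21.2%, Format A 156/548 = 28.5% → Format A
Format A wins overall and in every industry group — no reversal.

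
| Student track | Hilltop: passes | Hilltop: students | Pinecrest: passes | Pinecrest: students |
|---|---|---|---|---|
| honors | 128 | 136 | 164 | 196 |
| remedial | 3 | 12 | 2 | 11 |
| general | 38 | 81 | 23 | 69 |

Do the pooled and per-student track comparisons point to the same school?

Honors: Hilltop 128/136 = 94.1%, Pinecrest 164/196 = 83.7% → Hilltop
Remedial: Hilltop 3/12 = 25.0%, Pinecrest 2/11 = 18.2% → Hilltop
General: Hilltop 38/81 = 46.9%, Pinecrest 23/69 = 33.3% → Hilltop
Overall: Hilltop 169/229 = 73.8%, Pinecrest 189/276 = 68.5% → Hilltop
Hilltop wins overall and in every student group — no reversal.

Yes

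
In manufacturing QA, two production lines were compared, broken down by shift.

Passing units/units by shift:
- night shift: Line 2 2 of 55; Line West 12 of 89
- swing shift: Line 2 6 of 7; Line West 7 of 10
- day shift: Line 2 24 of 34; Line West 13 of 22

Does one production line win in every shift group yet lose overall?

No

Night shift: Line 2 2/55 = 3.6%, Line West 12/89 = 13.5% → Line West
Swing shift: Line 2 6/7 = 85.7%, Line West 7/10 = 70.0% → Line 2
Day shift: Line 2 24/34 = 70.6%, Line West 13/22 = 59.1% → Line 2
Overall: Line 2 32/96 = 33.3%, Line West 32/121 = 26.4% → Line 2
Neither sweeps: Line 2 wins 2 of 3 groups, Line West wins 1. Line 2 wins overall but not every group — no Simpson reversal.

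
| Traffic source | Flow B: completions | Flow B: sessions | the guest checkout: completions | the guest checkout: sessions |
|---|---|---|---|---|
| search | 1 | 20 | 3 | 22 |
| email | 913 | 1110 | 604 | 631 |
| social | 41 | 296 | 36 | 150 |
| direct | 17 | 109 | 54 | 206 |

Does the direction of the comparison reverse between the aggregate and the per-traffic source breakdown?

Search: Flow B 1/20 = 5.0%, the guest checkout 3/22 = 13.6% → the guest checkout
Email: Flow B 913/1110 = 82.3%, the guest checkout 604/631 = 95.7% → the guest checkout
Social: Flow B 41/296 = 13.9%, the guest checkout 36/150 = 24.0% → the guest checkout
Direct: Flow B 17/109 = 15.6%, the guest checkout 54/206 = 26.2% → the guest checkout
Overall: Flow B 972/1535 = 63.3%, the guest checkout 697/1009 = 69.1% → the guest checkout
The guest checkout wins overall and in every traffic group — no reversal.

No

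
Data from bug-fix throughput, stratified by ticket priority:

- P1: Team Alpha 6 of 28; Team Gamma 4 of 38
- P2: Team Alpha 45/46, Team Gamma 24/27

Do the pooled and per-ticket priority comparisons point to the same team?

Yes

P1: Team Alpha 6/28 = 21.4%, Team Gamma 4/38 = 10.5% → Team Alpha
P2: Team Alpha 45/46 = 97.8%, Team Gamma 24/27 = 88.9% → Team Alpha
Overall: Team Alpha 51/74 = 68.9%, Team Gamma 28/65 = 43.1% → Team Alpha
Team Alpha wins overall and in every ticket group — no reversal.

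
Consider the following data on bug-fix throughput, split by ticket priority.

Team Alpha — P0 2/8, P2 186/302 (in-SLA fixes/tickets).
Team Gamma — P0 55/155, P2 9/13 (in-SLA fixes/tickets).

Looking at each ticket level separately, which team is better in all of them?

P0: Team Alpha 2/8 = 25.0%, Team Gamma 55/155 = 35.5% → Team Gamma
P2: Team Alpha 186/302 = 61.6%, Team Gamma 9/13 = 69.2% → Team Gamma
Team Gamma has the higher rate in both groups.

Team Gamma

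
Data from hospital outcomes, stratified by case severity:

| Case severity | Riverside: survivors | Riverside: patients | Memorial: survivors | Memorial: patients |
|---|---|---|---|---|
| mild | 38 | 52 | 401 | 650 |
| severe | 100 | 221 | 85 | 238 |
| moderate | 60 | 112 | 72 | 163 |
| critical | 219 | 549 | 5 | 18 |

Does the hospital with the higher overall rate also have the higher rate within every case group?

No

Mild: Riverside 38/52 = 73.1%, Memorial 401/650 = 61.7% → Riverside
Severe: Riverside 100/221 = 45.2%, Memorial 85/238 = 35.7% → Riverside
Moderate: Riverside 60/112 = 53.6%, Memorial 72/163 = 44.2% → Riverside
Critical: Riverside 219/549 = 39.9%, Memorial 5/18 = 27.8% → Riverside
Overall: Riverside 417/934 = 44.6%, Memorial 563/1069 = 52.7% → Memorial
Riverside wins each case group but Memorial wins overall — the comparison reverses. Riverside's patients skew toward critical, which has a lower base rate.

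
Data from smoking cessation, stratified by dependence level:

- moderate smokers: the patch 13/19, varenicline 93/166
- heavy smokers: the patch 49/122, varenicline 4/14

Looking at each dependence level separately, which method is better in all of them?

the patch

Moderate smokers: the patch 13/19 = 68.4%, varenicline 93/166 = 56.0% → the patch
Heavy smokers: the patch 49/122 = 40.2%, varenicline 4/14 = 28.6% → the patch
The patch has the higher rate in both groups.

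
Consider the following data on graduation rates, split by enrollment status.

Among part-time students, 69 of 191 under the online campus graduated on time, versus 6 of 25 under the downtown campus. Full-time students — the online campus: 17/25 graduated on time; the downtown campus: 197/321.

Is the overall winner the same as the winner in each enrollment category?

Part-time: the online campus 69/191 = 36.1%, the downtown campus 6/25 = 24.0% → the online campus
Full-time: the online campus 17/25 = 68.0%, the downtown campus 197/321 = 61.4% → the online campus
Overall: the online campus 86/216 = 39.8%, the downtown campus 203/346 = 58.7% → the downtown campus
The online campus wins each enrollment group but the downtown campus wins overall — the comparison reverses. The online campus's students skew toward part-time, which has a lower base rate.

No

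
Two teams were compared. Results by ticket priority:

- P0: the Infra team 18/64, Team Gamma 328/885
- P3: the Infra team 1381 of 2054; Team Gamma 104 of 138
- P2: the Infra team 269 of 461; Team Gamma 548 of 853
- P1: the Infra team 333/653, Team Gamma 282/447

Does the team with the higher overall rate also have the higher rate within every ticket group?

No

P0: the Infra team 18/64 = 28.1%, Team Gamma 328/885 = 37.1% → Team Gamma
P3: the Infra team 1381/2054 = 67.2%, Team Gamma 104/138 = 75.4% → Team Gamma
P2: the Infra team 269/461 = 58.4%, Team Gamma 548/853 = 64.2% → Team Gamma
P1: the Infra team 333/653 = 51.0%, Team Gamma 282/447 = 63.1% → Team Gamma
Overall: the Infra team 2001/3232 = 61.9%, Team Gamma 1262/2323 = 54.3% → the Infra team
Team Gamma wins each ticket group but the Infra team wins overall — the comparison reverses. Team Gamma's tickets skew toward P0, which has a lower base rate.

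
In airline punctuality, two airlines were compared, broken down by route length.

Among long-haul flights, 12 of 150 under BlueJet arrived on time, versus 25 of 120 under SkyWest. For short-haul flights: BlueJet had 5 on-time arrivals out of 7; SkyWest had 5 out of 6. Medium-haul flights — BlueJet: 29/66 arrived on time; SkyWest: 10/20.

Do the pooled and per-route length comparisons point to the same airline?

Yes

Long-haul: BlueJet 12/150 = 8.0%, SkyWest 25/120 = 20.8% → SkyWest
Short-haul: BlueJet 5/7 = 71.4%, SkyWest 5/6 = 83.3% → SkyWest
Medium-haul: BlueJet 29/66 = 43.9%, SkyWest 10/20 = 50.0% → SkyWest
Overall: BlueJet 46/223 = 20.6%, SkyWest 40/146 = 27.4% → SkyWest
SkyWest wins overall and in every route group — no reversal.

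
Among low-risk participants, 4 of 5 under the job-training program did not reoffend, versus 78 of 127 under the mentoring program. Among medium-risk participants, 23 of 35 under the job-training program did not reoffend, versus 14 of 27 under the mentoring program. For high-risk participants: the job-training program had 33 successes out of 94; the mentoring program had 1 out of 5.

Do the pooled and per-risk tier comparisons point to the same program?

No

Low-risk: the job-training program 4/5 = 80.0%, the mentoring program 78/127 = 61.4% → the job-training program
Medium-risk: the job-training program 23/35 = 65.7%, the mentoring program 14/27 = 51.9% → the job-training program
High-risk: the job-training program 33/94 = 35.1%, the mentoring program 1/5 = 20.0% → the job-training program
Overall: the job-training program 60/134 = 44.8%, the mentoring program 93/159 = 58.5% → the mentoring program
The job-training program wins each risk group but the mentoring program wins overall — the comparison reverses. The job-training program's participants skew toward high-risk, which has a lower base rate.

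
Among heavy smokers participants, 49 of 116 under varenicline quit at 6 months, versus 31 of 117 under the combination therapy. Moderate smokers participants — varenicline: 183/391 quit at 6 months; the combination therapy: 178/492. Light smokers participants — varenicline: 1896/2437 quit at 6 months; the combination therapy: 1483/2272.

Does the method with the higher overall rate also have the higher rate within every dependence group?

Heavy smokers: varenicline 49/116 = 42.2%, the combination therapy 31/117 = 26.5% → varenicline
Moderate smokers: varenicline 183/391 = 46.8%, the combination therapy 178/492 = 36.2% → varenicline
Light smokers: varenicline 1896/2437 = 77.8%, the combination therapy 1483/2272 = 65.3% → varenicline
Overall: varenicline 2128/2944 = 72.3%, the combination therapy 1692/2881 = 58.7% → varenicline
Varenicline wins overall and in every dependence group — no reversal.

Yes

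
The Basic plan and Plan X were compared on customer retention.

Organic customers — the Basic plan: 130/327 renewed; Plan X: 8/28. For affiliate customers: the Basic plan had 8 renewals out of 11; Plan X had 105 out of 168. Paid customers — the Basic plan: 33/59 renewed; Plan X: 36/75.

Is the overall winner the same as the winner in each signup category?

No

Organic: the Basic plan 130/327 = 39.8%, Plan X 8/28 = 28.6% → the Basic plan
Affiliate: the Basic plan 8/11 = 72.7%, Plan X 105/168 = 62.5% → the Basic plan
Paid: the Basic plan 33/59 = 55.9%, Plan X 36/75 = 48.0% → the Basic plan
Overall: the Basic plan 171/397 = 43.1%, Plan X 149/271 = 55.0% → Plan X
The Basic plan wins each signup group but Plan X wins overall — the comparison reverses. The Basic plan's customers skew toward organic, which has a lower base rate.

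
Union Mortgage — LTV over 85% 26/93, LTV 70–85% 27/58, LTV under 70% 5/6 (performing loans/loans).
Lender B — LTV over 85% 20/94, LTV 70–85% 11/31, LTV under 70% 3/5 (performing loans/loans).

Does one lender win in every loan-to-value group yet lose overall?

LTV over 85%: Union Mortgage 26/93 = 28.0%, Lender B 20/94 = 21.3% → Union Mortgage
LTV 70–85%: Union Mortgage 27/58 = 46.6%, Lender B 11/31 = 35.5% → Union Mortgage
LTV under 70%: Union Mortgage 5/6 = 83.3%, Lender B 3/5 = 60.0% → Union Mortgage
Overall: Union Mortgage 58/157 = 36.9%, Lender B 34/130 = 26.2% → Union Mortgage
Union Mortgage wins overall and in every loan-to-value group — no reversal.

No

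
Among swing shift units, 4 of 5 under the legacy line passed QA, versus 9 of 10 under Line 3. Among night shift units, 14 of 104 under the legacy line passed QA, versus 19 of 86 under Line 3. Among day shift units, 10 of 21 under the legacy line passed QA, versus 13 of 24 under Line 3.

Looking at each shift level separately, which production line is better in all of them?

Line 3

Swing shift: the legacy line 4/5 = 80.0%, Line 3 9/10 = 90.0% → Line 3
Night shift: the legacy line 14/104 = 13.5%, Line 3 19/86 = 22.1% → Line 3
Day shift: the legacy line 10/21 = 47.6%, Line 3 13/24 = 54.2% → Line 3
Line 3 has the higher rate in all 3 groups.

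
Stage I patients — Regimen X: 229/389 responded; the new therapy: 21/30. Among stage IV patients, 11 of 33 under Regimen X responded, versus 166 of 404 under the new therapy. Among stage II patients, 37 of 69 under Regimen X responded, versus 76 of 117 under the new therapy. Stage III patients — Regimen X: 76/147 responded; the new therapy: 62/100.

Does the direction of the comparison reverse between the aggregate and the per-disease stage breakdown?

Yes

Stage I: Regimen X 229/389 = 58.9%, the new therapy 21/30 = 70.0% → the new therapy
Stage IV: Regimen X 11/33 = 33.3%, the new therapy 166/404 = 41.1% → the new therapy
Stage II: Regimen X 37/69 = 53.6%, the new therapy 76/117 = 65.0% → the new therapy
Stage III: Regimen X 76/147 = 51.7%, the new therapy 62/100 = 62.0% → the new therapy
Overall: Regimen X 353/638 = 55.3%, the new therapy 325/651 = 49.9% → Regimen X
The new therapy wins each disease group but Regimen X wins overall — the comparison reverses. The new therapy's patients skew toward stage IV, which has a lower base rate.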